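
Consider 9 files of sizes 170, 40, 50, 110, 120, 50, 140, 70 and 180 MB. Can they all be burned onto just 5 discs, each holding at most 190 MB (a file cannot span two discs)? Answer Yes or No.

Total = 930 MB; ⌈930/190⌉ = 5.
The bound of 5 does not rule out 5, but exhaustive search shows no assignment into 5 discs of capacity 190 MB exists — the minimum is 6.

No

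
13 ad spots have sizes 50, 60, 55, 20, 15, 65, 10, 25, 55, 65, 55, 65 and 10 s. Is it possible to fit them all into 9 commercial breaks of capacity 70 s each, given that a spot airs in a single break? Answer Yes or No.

Yes

A valid assignment using 9 commercial breaks:
  break 1: 65 = 65
  break 2: 65 = 65
  break 3: 65 = 65
  break 4: 60 + 10 = 70
  break 5: 55 + 15 = 70
  break 6: 55 + 10 = 65
  break 7: 55 = 55
  break 8: 50 + 20 = 70
  break 9: 25 = 25
Every load is within 70 s, so 9 commercial breaks suffice.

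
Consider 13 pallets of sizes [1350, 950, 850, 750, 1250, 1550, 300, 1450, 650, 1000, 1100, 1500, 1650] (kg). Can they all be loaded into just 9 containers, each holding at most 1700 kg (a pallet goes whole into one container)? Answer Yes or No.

No

Total = 14350 kg; ⌈14350/1700⌉ = 9.
The bound of 9 does not rule out 9, but exhaustive search shows no assignment into 9 containers of capacity 1700 kg exists — the minimum is 10.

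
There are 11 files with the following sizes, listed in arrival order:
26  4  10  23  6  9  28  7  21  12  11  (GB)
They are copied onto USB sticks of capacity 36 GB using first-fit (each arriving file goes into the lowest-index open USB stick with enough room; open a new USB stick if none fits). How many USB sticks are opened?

  26 → USB stick 1 (new)  [load 26/36]
  4 → USB stick 1  [load 30/36]
  10 → USB stick 2 (new)  [load 10/36]
  23 → USB stick 2  [load 33/36]
  6 → USB stick 1  [load 36/36]
  9 → USB stick 3 (new)  [load 9/36]
  28 → USB stick 4 (new)  [load 28/36]
  7 → USB stick 3  [load 16/36]
  21 → USB stick 5 (new)  [load 21/36]
  12 → USB stick 3  [load 28/36]
  11 → USB stick 5  [load 32/36]
5 USB sticks opened.

5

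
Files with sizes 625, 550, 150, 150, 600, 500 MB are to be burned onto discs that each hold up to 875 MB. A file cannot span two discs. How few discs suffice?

4

Total = 625 + 600 + 550 + 500 + 150 + 150 = 2575 MB.
Lower bound: ⌈2575/875⌉ = 3 discs.
Also, 4 files each exceed 875/2 MB, and no two of those can share a disc, so at least 4 discs are needed.
A packing using 4 discs:
  disc 1: 625 + 150 = 775
  disc 2: 600 + 150 = 750
  disc 3: 550 = 550
  disc 4: 500 = 500
This matches the lower bound, so 4 is optimal.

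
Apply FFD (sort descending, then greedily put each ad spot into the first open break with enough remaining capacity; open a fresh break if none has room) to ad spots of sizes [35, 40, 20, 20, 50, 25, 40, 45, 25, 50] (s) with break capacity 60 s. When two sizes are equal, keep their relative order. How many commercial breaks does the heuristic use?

Sorted descending: 50, 50, 45, 40, 40, 35, 25, 25, 20, 20.
  50 → break 1 (new)  [load 50/60]
  50 → break 2 (new)  [load 50/60]
  45 → break 3 (new)  [load 45/60]
  40 → break 4 (new)  [load 40/60]
  40 → break 5 (new)  [load 40/60]
  35 → break 6 (new)  [load 35/60]
  25 → break 6  [load 60/60]
  25 → break 7 (new)  [load 25/60]
  20 → break 4  [load 60/60]
  20 → break 5  [load 60/60]
7 commercial breaks opened.

7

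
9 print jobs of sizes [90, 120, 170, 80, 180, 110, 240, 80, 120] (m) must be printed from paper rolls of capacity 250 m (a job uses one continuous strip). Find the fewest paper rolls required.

Total = 240 + 180 + 170 + 120 + 120 + 110 + 90 + 80 + 80 = 1190 m.
Lower bound: ⌈1190/250⌉ = 5 paper rolls.
A packing using 6 paper rolls:
  roll 1: 240 = 240
  roll 2: 180 = 180
  roll 3: 170 + 80 = 250
  roll 4: 120 + 120 = 240
  roll 5: 110 + 90 = 200
  roll 6: 80 = 80
No arrangement into 5 paper rolls stays within capacity, so 6 is optimal.

6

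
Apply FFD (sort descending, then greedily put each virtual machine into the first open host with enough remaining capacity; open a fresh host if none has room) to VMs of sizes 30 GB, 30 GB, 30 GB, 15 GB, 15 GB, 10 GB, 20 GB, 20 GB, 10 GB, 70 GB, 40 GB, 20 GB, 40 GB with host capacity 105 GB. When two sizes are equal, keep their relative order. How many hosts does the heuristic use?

4

Sorted descending: 70, 40, 40, 30, 30, 30, 20, 20, 20, 15, 15, 10, 10.
  70 → host 1 (new)  [load 70/105]
  40 → host 2 (new)  [load 40/105]
  40 → host 2  [load 80/105]
  30 → host 1  [load 100/105]
  30 → host 3 (new)  [load 30/105]
  30 → host 3  [load 60/105]
  20 → host 2  [load 100/105]
  20 → host 3  [load 80/105]
  20 → host 3  [load 100/105]
  15 → host 4 (new)  [load 15/105]
  15 → host 4  [load 30/105]
  10 → host 4  [load 40/105]
  10 → host 4  [load 50/105]
4 hosts opened.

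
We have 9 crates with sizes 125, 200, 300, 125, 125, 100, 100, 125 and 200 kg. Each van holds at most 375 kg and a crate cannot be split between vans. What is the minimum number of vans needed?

Total = 300 + 200 + 200 + 125 + 125 + 125 + 125 + 100 + 100 = 1400 kg.
Lower bound: ⌈1400/375⌉ = 4 vans.
A packing using 5 vans:
  van 1: 300 = 300
  van 2: 200 + 125 = 325
  van 3: 200 + 125 = 325
  van 4: 125 + 125 + 100 = 350
  van 5: 100 = 100
No arrangement into 4 vans stays within capacity, so 5 is optimal.

5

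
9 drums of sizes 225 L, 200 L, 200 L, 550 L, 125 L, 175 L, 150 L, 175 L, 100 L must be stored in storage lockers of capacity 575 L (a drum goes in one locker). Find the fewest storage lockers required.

Total = 550 + 225 + 200 + 200 + 175 + 175 + 150 + 125 + 100 = 1900 L.
Lower bound: ⌈1900/575⌉ = 4 storage lockers.
A packing using 4 storage lockers:
  locker 1: 550 = 550
  locker 2: 225 + 200 + 150 = 575
  locker 3: 200 + 175 + 175 = 550
  locker 4: 125 + 100 = 225
This matches the lower bound, so 4 is optimal.

4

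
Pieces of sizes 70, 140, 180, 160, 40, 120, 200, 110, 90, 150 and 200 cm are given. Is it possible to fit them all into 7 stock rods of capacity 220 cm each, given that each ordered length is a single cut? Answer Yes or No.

Total = 1460 cm; ⌈1460/220⌉ = 7.
The bound of 7 does not rule out 7, but exhaustive search shows no assignment into 7 stock rods of capacity 220 cm exists — the minimum is 8.

No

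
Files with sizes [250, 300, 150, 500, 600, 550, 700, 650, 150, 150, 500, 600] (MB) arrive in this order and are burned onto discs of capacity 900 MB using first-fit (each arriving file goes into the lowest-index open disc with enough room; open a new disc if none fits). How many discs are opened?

  250 → disc 1 (new)  [load 250/900]
  300 → disc 1  [load 550/900]
  150 → disc 1  [load 700/900]
  500 → disc 2 (new)  [load 500/900]
  600 → disc 3 (new)  [load 600/900]
  550 → disc 4 (new)  [load 550/900]
  700 → disc 5 (new)  [load 700/900]
  650 → disc 6 (new)  [load 650/900]
  150 → disc 1  [load 850/900]
  150 → disc 2  [load 650/900]
  500 → disc 7 (new)  [load 500/900]
  600 → disc 8 (new)  [load 600/900]
8 discs opened.

8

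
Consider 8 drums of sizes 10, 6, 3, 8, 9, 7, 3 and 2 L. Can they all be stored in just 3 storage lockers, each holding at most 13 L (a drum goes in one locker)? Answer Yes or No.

No

Total = 48 L; ⌈48/13⌉ = 4.
At least 4 storage lockers are required, but only 3 are allowed.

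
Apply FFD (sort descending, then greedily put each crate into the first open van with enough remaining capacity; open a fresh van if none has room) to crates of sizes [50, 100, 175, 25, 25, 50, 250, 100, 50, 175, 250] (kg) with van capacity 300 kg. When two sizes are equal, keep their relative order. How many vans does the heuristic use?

5

Sorted descending: 250, 250, 175, 175, 100, 100, 50, 50, 50, 25, 25.
  250 → van 1 (new)  [load 250/300]
  250 → van 2 (new)  [load 250/300]
  175 → van 3 (new)  [load 175/300]
  175 → van 4 (new)  [load 175/300]
  100 → van 3  [load 275/300]
  100 → van 4  [load 275/300]
  50 → van 1  [load 300/300]
  50 → van 2  [load 300/300]
  50 → van 5 (new)  [load 50/300]
  25 → van 3  [load 300/300]
  25 → van 4  [load 300/300]
5 vans opened.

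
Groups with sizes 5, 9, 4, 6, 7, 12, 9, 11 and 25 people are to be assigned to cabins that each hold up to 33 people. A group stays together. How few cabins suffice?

Total = 25 + 12 + 11 + 9 + 9 + 7 + 6 + 5 + 4 = 88 people.
Lower bound: ⌈88/33⌉ = 3 cabins.
A packing using 3 cabins:
  cabin 1: 25 + 7 = 32
  cabin 2: 12 + 11 + 9 = 32
  cabin 3: 9 + 6 + 5 + 4 = 24
This matches the lower bound, so 3 is optimal.

3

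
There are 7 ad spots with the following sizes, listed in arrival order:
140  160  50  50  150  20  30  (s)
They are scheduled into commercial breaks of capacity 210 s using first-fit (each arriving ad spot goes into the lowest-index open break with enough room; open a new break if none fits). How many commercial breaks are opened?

  140 → break 1 (new)  [load 140/210]
  160 → break 2 (new)  [load 160/210]
  50 → break 1  [load 190/210]
  50 → break 2  [load 210/210]
  150 → break 3 (new)  [load 150/210]
  20 → break 1  [load 210/210]
  30 → break 3  [load 180/210]
3 commercial breaks opened.

3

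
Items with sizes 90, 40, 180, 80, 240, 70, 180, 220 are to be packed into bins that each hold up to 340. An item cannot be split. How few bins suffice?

4

Total = 240 + 220 + 180 + 180 + 90 + 80 + 70 + 40 = 1100.
Lower bound: ⌈1100/340⌉ = 4 bins.
A packing using 4 bins:
  bin 1: 240 + 90 = 330
  bin 2: 220 + 80 + 40 = 340
  bin 3: 180 + 70 = 250
  bin 4: 180 = 180
This matches the lower bound, so 4 is optimal.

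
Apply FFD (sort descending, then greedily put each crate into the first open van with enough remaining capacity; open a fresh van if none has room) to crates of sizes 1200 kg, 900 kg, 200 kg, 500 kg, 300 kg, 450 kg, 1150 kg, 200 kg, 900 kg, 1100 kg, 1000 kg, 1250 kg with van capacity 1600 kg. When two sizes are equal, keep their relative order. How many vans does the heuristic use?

7

Sorted descending: 1250, 1200, 1150, 1100, 1000, 900, 900, 500, 450, 300, 200, 200.
  1250 → van 1 (new)  [load 1250/1600]
  1200 → van 2 (new)  [load 1200/1600]
  1150 → van 3 (new)  [load 1150/1600]
  1100 → van 4 (new)  [load 1100/1600]
  1000 → van 5 (new)  [load 1000/1600]
  900 → van 6 (new)  [load 900/1600]
  900 → van 7 (new)  [load 900/1600]
  500 → van 4  [load 1600/1600]
  450 → van 3  [load 1600/1600]
  300 → van 1  [load 1550/1600]
  200 → van 2  [load 1400/1600]
  200 → van 2  [load 1600/1600]
7 vans opened.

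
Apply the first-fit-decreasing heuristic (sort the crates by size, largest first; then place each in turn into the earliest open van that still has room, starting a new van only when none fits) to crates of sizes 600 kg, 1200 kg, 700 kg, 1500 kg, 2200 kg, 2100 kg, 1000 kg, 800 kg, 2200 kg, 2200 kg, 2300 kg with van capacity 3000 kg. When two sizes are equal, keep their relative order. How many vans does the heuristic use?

Sorted descending: 2300, 2200, 2200, 2200, 2100, 1500, 1200, 1000, 800, 700, 600.
  2300 → van 1 (new)  [load 2300/3000]
  2200 → van 2 (new)  [load 2200/3000]
  2200 → van 3 (new)  [load 2200/3000]
  2200 → van 4 (new)  [load 2200/3000]
  2100 → van 5 (new)  [load 2100/3000]
  1500 → van 6 (new)  [load 1500/3000]
  1200 → van 6  [load 2700/3000]
  1000 → van 7 (new)  [load 1000/3000]
  800 → van 2  [load 3000/3000]
  700 → van 1  [load 3000/3000]
  600 → van 3  [load 2800/3000]
7 vans opened.

7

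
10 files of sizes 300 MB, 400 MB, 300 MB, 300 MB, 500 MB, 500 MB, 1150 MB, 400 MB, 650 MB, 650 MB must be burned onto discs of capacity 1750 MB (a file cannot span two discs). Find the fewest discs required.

3

Total = 1150 + 650 + 650 + 500 + 500 + 400 + 400 + 300 + 300 + 300 = 5150 MB.
Lower bound: ⌈5150/1750⌉ = 3 discs.
A packing using 3 discs:
  disc 1: 1150 + 300 + 300 = 1750
  disc 2: 650 + 650 + 400 = 1700
  disc 3: 500 + 500 + 400 + 300 = 1700
This matches the lower bound, so 3 is optimal.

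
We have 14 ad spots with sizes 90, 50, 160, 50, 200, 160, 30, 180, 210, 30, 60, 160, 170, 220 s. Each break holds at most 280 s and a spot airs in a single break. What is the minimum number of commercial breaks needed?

Total = 220 + 210 + 200 + 180 + 170 + 160 + 160 + 160 + 90 + 60 + 50 + 50 + 30 + 30 = 1770 s.
Lower bound: ⌈1770/280⌉ = 7 commercial breaks.
Also, 8 ad spots each exceed 140 s, and no two of those can share a break, so at least 8 commercial breaks are needed.
A packing using 8 commercial breaks:
  break 1: 220 + 60 = 280
  break 2: 210 + 50 = 260
  break 3: 200 + 50 + 30 = 280
  break 4: 180 + 90 = 270
  break 5: 170 + 30 = 200
  break 6: 160 = 160
  break 7: 160 = 160
  break 8: 160 = 160
This matches the lower bound, so 8 is optimal.

8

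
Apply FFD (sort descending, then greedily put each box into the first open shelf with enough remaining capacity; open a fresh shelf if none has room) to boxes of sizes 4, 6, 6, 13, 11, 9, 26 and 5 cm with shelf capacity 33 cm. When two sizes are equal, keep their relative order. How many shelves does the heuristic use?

3

Sorted descending: 26, 13, 11, 9, 6, 6, 5, 4.
  26 → shelf 1 (new)  [load 26/33]
  13 → shelf 2 (new)  [load 13/33]
  11 → shelf 2  [load 24/33]
  9 → shelf 2  [load 33/33]
  6 → shelf 1  [load 32/33]
  6 → shelf 3 (new)  [load 6/33]
  5 → shelf 3  [load 11/33]
  4 → shelf 3  [load 15/33]
3 shelves opened.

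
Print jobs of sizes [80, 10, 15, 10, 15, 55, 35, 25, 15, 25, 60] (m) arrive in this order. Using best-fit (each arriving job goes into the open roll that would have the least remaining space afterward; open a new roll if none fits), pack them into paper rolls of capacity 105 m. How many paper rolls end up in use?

  80 → roll 1 (new)  [load 80/105]
  10 → roll 1  [load 90/105]
  15 → roll 1  [load 105/105]
  10 → roll 2 (new)  [load 10/105]
  15 → roll 2  [load 25/105]
  55 → roll 2  [load 80/105]
  35 → roll 3 (new)  [load 35/105]
  25 → roll 2  [load 105/105]
  15 → roll 3  [load 50/105]
  25 → roll 3  [load 75/105]
  60 → roll 4 (new)  [load 60/105]
4 paper rolls opened.

4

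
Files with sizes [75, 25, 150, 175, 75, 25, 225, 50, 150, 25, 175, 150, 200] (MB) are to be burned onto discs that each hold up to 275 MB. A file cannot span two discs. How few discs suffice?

7

Total = 225 + 200 + 175 + 175 + 150 + 150 + 150 + 75 + 75 + 50 + 25 + 25 + 25 = 1500 MB.
Lower bound: ⌈1500/275⌉ = 6 discs.
Also, 7 files each exceed 275/2 MB, and no two of those can share a disc, so at least 7 discs are needed.
A packing using 7 discs:
  disc 1: 225 + 50 = 275
  disc 2: 200 + 75 = 275
  disc 3: 175 + 75 + 25 = 275
  disc 4: 175 + 25 + 25 = 225
  disc 5: 150 = 150
  disc 6: 150 = 150
  disc 7: 150 = 150
This matches the lower bound, so 7 is optimal.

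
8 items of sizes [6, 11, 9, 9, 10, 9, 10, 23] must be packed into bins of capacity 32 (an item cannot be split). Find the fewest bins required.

Total = 23 + 11 + 10 + 10 + 9 + 9 + 9 + 6 = 87.
Lower bound: ⌈87/32⌉ = 3 bins.
A packing using 3 bins:
  bin 1: 23 + 9 = 32
  bin 2: 11 + 10 + 10 = 31
  bin 3: 9 + 9 + 6 = 24
This matches the lower bound, so 3 is optimal.

3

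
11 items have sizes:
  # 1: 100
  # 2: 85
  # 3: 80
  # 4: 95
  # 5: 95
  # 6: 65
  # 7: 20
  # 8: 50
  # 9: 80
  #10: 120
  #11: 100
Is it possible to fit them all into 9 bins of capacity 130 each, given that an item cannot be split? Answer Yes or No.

Yes

A valid assignment using 9 bins:
  bin 1: 120 = 120
  bin 2: 100 + 20 = 120
  bin 3: 100 = 100
  bin 4: 95 = 95
  bin 5: 95 = 95
  bin 6: 85 = 85
  bin 7: 80 + 50 = 130
  bin 8: 80 = 80
  bin 9: 65 = 65
Every load is within 130, so 9 bins suffice.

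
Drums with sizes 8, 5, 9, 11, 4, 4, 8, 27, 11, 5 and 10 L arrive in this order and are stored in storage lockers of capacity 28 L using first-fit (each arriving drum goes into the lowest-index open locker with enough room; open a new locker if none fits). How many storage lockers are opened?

4

  8 → locker 1 (new)  [load 8/28]
  5 → locker 1  [load 13/28]
  9 → locker 1  [load 22/28]
  11 → locker 2 (new)  [load 11/28]
  4 → locker 1  [load 26/28]
  4 → locker 2  [load 15/28]
  8 → locker 2  [load 23/28]
  27 → locker 3 (new)  [load 27/28]
  11 → locker 4 (new)  [load 11/28]
  5 → locker 2  [load 28/28]
  10 → locker 4  [load 21/28]
4 storage lockers opened.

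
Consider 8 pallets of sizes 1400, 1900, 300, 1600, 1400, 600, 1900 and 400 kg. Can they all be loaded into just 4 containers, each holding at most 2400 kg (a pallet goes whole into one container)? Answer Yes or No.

Total = 9500 kg; ⌈9500/2400⌉ = 4.
5 pallets each exceed half the capacity and cannot share a container, forcing at least 5 containers.
At least 5 containers are required, but only 4 are allowed.

No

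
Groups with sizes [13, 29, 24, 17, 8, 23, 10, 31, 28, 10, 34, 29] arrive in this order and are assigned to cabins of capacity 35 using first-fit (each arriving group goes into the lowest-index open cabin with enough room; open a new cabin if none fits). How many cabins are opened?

9

  13 → cabin 1 (new)  [load 13/35]
  29 → cabin 2 (new)  [load 29/35]
  24 → cabin 3 (new)  [load 24/35]
  17 → cabin 1  [load 30/35]
  8 → cabin 3  [load 32/35]
  23 → cabin 4 (new)  [load 23/35]
  10 → cabin 4  [load 33/35]
  31 → cabin 5 (new)  [load 31/35]
  28 → cabin 6 (new)  [load 28/35]
  10 → cabin 7 (new)  [load 10/35]
  34 → cabin 8 (new)  [load 34/35]
  29 → cabin 9 (new)  [load 29/35]
9 cabins opened.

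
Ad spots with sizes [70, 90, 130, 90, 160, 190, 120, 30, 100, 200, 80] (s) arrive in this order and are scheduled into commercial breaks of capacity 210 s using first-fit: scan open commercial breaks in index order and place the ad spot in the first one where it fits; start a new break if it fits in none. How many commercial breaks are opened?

  70 → break 1 (new)  [load 70/210]
  90 → break 1  [load 160/210]
  130 → break 2 (new)  [load 130/210]
  90 → break 3 (new)  [load 90/210]
  160 → break 4 (new)  [load 160/210]
  190 → break 5 (new)  [load 190/210]
  120 → break 3  [load 210/210]
  30 → break 1  [load 190/210]
  100 → break 6 (new)  [load 100/210]
  200 → break 7 (new)  [load 200/210]
  80 → break 2  [load 210/210]
7 commercial breaks opened.

7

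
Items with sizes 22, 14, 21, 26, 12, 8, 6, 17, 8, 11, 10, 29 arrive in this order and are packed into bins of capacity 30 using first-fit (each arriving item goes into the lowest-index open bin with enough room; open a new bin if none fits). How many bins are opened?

7

  22 → bin 1 (new)  [load 22/30]
  14 → bin 2 (new)  [load 14/30]
  21 → bin 3 (new)  [load 21/30]
  26 → bin 4 (new)  [load 26/30]
  12 → bin 2  [load 26/30]
  8 → bin 1  [load 30/30]
  6 → bin 3  [load 27/30]
  17 → bin 5 (new)  [load 17/30]
  8 → bin 5  [load 25/30]
  11 → bin 6 (new)  [load 11/30]
  10 → bin 6  [load 21/30]
  29 → bin 7 (new)  [load 29/30]
7 bins opened.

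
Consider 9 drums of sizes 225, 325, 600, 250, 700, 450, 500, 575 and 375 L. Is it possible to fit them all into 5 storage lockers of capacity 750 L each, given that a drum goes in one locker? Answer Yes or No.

No

Total = 4000 L; ⌈4000/750⌉ = 6.
At least 6 storage lockers are required, but only 5 are allowed.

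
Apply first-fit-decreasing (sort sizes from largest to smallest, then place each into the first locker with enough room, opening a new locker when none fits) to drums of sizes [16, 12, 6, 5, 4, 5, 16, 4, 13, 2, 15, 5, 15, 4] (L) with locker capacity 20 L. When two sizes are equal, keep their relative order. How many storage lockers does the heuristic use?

7

Sorted descending: 16, 16, 15, 15, 13, 12, 6, 5, 5, 5, 4, 4, 4, 2.
  16 → locker 1 (new)  [load 16/20]
  16 → locker 2 (new)  [load 16/20]
  15 → locker 3 (new)  [load 15/20]
  15 → locker 4 (new)  [load 15/20]
  13 → locker 5 (new)  [load 13/20]
  12 → locker 6 (new)  [load 12/20]
  6 → locker 5  [load 19/20]
  5 → locker 3  [load 20/20]
  5 → locker 4  [load 20/20]
  5 → locker 6  [load 17/20]
  4 → locker 1  [load 20/20]
  4 → locker 2  [load 20/20]
  4 → locker 7 (new)  [load 4/20]
  2 → locker 6  [load 19/20]
7 storage lockers opened.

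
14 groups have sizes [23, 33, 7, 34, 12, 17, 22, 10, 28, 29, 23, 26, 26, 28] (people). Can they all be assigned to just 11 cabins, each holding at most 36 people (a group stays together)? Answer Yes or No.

A valid assignment using 11 cabins:
  cabin 1: 34 = 34
  cabin 2: 33 = 33
  cabin 3: 29 + 7 = 36
  cabin 4: 28 = 28
  cabin 5: 28 = 28
  cabin 6: 26 + 10 = 36
  cabin 7: 26 = 26
  cabin 8: 23 + 12 = 35
  cabin 9: 23 = 23
  cabin 10: 22 = 22
  cabin 11: 17 = 17
Every load is within 36 people, so 11 cabins suffice.

Yes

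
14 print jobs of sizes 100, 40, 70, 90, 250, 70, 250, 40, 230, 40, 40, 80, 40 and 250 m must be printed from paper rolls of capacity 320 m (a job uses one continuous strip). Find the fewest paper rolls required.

Total = 250 + 250 + 250 + 230 + 100 + 90 + 80 + 70 + 70 + 40 + 40 + 40 + 40 + 40 = 1590 m.
Lower bound: ⌈1590/320⌉ = 5 paper rolls.
A packing using 6 paper rolls:
  roll 1: 250 + 70 = 320
  roll 2: 250 + 70 = 320
  roll 3: 250 + 40 = 290
  roll 4: 230 + 90 = 320
  roll 5: 100 + 80 + 40 + 40 + 40 = 300
  roll 6: 40 = 40
No arrangement into 5 paper rolls stays within capacity, so 6 is optimal.

6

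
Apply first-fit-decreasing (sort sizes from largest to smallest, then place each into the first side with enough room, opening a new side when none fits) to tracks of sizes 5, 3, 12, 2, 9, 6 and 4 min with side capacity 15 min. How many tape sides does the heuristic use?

3

Sorted descending: 12, 9, 6, 5, 4, 3, 2.
  12 → side 1 (new)  [load 12/15]
  9 → side 2 (new)  [load 9/15]
  6 → side 2  [load 15/15]
  5 → side 3 (new)  [load 5/15]
  4 → side 3  [load 9/15]
  3 → side 1  [load 15/15]
  2 → side 3  [load 11/15]
3 tape sides opened.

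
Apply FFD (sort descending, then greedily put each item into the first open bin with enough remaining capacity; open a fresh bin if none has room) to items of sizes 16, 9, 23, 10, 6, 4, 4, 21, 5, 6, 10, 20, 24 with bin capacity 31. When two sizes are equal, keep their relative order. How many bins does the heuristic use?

Sorted descending: 24, 23, 21, 20, 16, 10, 10, 9, 6, 6, 5, 4, 4.
  24 → bin 1 (new)  [load 24/31]
  23 → bin 2 (new)  [load 23/31]
  21 → bin 3 (new)  [load 21/31]
  20 → bin 4 (new)  [load 20/31]
  16 → bin 5 (new)  [load 16/31]
  10 → bin 3  [load 31/31]
  10 → bin 4  [load 30/31]
  9 → bin 5  [load 25/31]
  6 → bin 1  [load 30/31]
  6 → bin 2  [load 29/31]
  5 → bin 5  [load 30/31]
  4 → bin 6 (new)  [load 4/31]
  4 → bin 6  [load 8/31]
6 bins opened.

6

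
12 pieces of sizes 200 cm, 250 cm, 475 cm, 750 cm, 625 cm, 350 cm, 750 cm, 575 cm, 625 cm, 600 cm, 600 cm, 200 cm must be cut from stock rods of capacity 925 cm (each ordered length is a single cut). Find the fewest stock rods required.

8

Total = 750 + 750 + 625 + 625 + 600 + 600 + 575 + 475 + 350 + 250 + 200 + 200 = 6000 cm.
Lower bound: ⌈6000/925⌉ = 7 stock rods.
Also, 8 pieces each exceed 925/2 cm, and no two of those can share a stock rod, so at least 8 stock rods are needed.
A packing using 8 stock rods:
  stock rod 1: 750 = 750
  stock rod 2: 750 = 750
  stock rod 3: 625 + 250 = 875
  stock rod 4: 625 + 200 = 825
  stock rod 5: 600 + 200 = 800
  stock rod 6: 600 = 600
  stock rod 7: 575 + 350 = 925
  stock rod 8: 475 = 475
This matches the lower bound, so 8 is optimal.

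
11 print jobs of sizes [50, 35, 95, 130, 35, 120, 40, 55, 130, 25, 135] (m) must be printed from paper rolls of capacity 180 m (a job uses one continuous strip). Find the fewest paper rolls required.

Total = 135 + 130 + 130 + 120 + 95 + 55 + 50 + 40 + 35 + 35 + 25 = 850 m.
Lower bound: ⌈850/180⌉ = 5 paper rolls.
A packing using 5 paper rolls:
  roll 1: 135 + 40 = 175
  roll 2: 130 + 50 = 180
  roll 3: 130 + 35 = 165
  roll 4: 120 + 55 = 175
  roll 5: 95 + 35 + 25 = 155
This matches the lower bound, so 5 is optimal.

5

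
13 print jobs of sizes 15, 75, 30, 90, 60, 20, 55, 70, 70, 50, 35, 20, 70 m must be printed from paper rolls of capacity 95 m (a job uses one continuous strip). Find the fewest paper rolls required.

Total = 90 + 75 + 70 + 70 + 70 + 60 + 55 + 50 + 35 + 30 + 20 + 20 + 15 = 660 m.
Lower bound: ⌈660/95⌉ = 7 paper rolls.
Also, 8 print jobs each exceed 95/2 m, and no two of those can share a roll, so at least 8 paper rolls are needed.
A packing using 8 paper rolls:
  roll 1: 90 = 90
  roll 2: 75 + 20 = 95
  roll 3: 70 + 20 = 90
  roll 4: 70 + 15 = 85
  roll 5: 70 = 70
  roll 6: 60 + 35 = 95
  roll 7: 55 + 30 = 85
  roll 8: 50 = 50
This matches the lower bound, so 8 is optimal.

8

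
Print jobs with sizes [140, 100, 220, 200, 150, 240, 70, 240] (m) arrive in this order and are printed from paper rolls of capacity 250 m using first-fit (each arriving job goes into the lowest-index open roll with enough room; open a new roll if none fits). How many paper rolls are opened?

  140 → roll 1 (new)  [load 140/250]
  100 → roll 1  [load 240/250]
  220 → roll 2 (new)  [load 220/250]
  200 → roll 3 (new)  [load 200/250]
  150 → roll 4 (new)  [load 150/250]
  240 → roll 5 (new)  [load 240/250]
  70 → roll 4  [load 220/250]
  240 → roll 6 (new)  [load 240/250]
6 paper rolls opened.

6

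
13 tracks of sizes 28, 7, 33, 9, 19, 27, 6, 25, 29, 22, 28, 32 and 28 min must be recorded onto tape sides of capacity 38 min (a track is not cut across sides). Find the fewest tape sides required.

Total = 33 + 32 + 29 + 28 + 28 + 28 + 27 + 25 + 22 + 19 + 9 + 7 + 6 = 293 min.
Lower bound: ⌈293/38⌉ = 8 tape sides.
Also, 9 tracks each exceed 19 min, and no two of those can share a side, so at least 9 tape sides are needed.
A packing using 10 tape sides:
  side 1: 33 = 33
  side 2: 32 + 6 = 38
  side 3: 29 + 9 = 38
  side 4: 28 + 7 = 35
  side 5: 28 = 28
  side 6: 28 = 28
  side 7: 27 = 27
  side 8: 25 = 25
  side 9: 22 = 22
  side 10: 19 = 19
No arrangement into 9 tape sides stays within capacity, so 10 is optimal.

10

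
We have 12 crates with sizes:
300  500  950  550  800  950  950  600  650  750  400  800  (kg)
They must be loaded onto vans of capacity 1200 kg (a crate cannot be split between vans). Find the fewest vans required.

Total = 950 + 950 + 950 + 800 + 800 + 750 + 650 + 600 + 550 + 500 + 400 + 300 = 8200 kg.
Lower bound: ⌈8200/1200⌉ = 7 vans.
A packing using 8 vans:
  van 1: 950 = 950
  van 2: 950 = 950
  van 3: 950 = 950
  van 4: 800 + 400 = 1200
  van 5: 800 + 300 = 1100
  van 6: 750 = 750
  van 7: 650 + 550 = 1200
  van 8: 600 + 500 = 1100
No arrangement into 7 vans stays within capacity, so 8 is optimal.

8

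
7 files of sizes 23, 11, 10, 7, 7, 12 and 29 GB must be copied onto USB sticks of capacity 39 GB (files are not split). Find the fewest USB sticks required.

3

Total = 29 + 23 + 12 + 11 + 10 + 7 + 7 = 99 GB.
Lower bound: ⌈99/39⌉ = 3 USB sticks.
A packing using 3 USB sticks:
  USB stick 1: 29 + 10 = 39
  USB stick 2: 23 + 12 = 35
  USB stick 3: 11 + 7 + 7 = 25
This matches the lower bound, so 3 is optimal.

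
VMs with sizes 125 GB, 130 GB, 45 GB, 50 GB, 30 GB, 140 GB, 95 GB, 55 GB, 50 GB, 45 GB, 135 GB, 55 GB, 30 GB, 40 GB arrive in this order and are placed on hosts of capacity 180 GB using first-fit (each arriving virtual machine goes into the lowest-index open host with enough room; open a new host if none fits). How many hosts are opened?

6

  125 → host 1 (new)  [load 125/180]
  130 → host 2 (new)  [load 130/180]
  45 → host 1  [load 170/180]
  50 → host 2  [load 180/180]
  30 → host 3 (new)  [load 30/180]
  140 → host 3  [load 170/180]
  95 → host 4 (new)  [load 95/180]
  55 → host 4  [load 150/180]
  50 → host 5 (new)  [load 50/180]
  45 → host 5  [load 95/180]
  135 → host 6 (new)  [load 135/180]
  55 → host 5  [load 150/180]
  30 → host 4  [load 180/180]
  40 → host 6  [load 175/180]
6 hosts opened.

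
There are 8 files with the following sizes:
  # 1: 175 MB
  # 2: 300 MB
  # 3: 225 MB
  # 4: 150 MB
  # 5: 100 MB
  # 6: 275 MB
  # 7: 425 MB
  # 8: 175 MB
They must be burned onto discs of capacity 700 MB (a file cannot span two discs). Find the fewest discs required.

3

Total = 425 + 300 + 275 + 225 + 175 + 175 + 150 + 100 = 1825 MB.
Lower bound: ⌈1825/700⌉ = 3 discs.
A packing using 3 discs:
  disc 1: 425 + 275 = 700
  disc 2: 300 + 225 + 175 = 700
  disc 3: 175 + 150 + 100 = 425
This matches the lower bound, so 3 is optimal.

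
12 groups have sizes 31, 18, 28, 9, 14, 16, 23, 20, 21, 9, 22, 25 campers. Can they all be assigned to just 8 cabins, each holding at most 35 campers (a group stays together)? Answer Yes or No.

Yes

A valid assignment using 8 cabins:
  cabin 1: 31 = 31
  cabin 2: 28 = 28
  cabin 3: 25 + 9 = 34
  cabin 4: 23 + 9 = 32
  cabin 5: 22 = 22
  cabin 6: 21 + 14 = 35
  cabin 7: 20 = 20
  cabin 8: 18 + 16 = 34
Every load is within 35 campers, so 8 cabins suffice.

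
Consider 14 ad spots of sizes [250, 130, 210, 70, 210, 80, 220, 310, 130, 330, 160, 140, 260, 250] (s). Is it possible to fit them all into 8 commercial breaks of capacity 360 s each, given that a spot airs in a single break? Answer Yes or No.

Total = 2750 s; ⌈2750/360⌉ = 8.
The bound of 8 does not rule out 8, but exhaustive search shows no assignment into 8 commercial breaks of capacity 360 s exists — the minimum is 9.

No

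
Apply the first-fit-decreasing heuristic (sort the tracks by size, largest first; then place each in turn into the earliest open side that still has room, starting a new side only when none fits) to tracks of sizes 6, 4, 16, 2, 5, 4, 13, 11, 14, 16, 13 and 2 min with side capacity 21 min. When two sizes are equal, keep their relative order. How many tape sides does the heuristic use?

Sorted descending: 16, 16, 14, 13, 13, 11, 6, 5, 4, 4, 2, 2.
  16 → side 1 (new)  [load 16/21]
  16 → side 2 (new)  [load 16/21]
  14 → side 3 (new)  [load 14/21]
  13 → side 4 (new)  [load 13/21]
  13 → side 5 (new)  [load 13/21]
  11 → side 6 (new)  [load 11/21]
  6 → side 3  [load 20/21]
  5 → side 1  [load 21/21]
  4 → side 2  [load 20/21]
  4 → side 4  [load 17/21]
  2 → side 4  [load 19/21]
  2 → side 4  [load 21/21]
6 tape sides opened.

6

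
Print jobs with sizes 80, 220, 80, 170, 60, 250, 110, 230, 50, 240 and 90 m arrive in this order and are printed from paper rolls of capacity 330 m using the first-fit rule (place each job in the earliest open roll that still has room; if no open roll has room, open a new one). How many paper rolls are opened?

6

  80 → roll 1 (new)  [load 80/330]
  220 → roll 1  [load 300/330]
  80 → roll 2 (new)  [load 80/330]
  170 → roll 2  [load 250/330]
  60 → roll 2  [load 310/330]
  250 → roll 3 (new)  [load 250/330]
  110 → roll 4 (new)  [load 110/330]
  230 → roll 5 (new)  [load 230/330]
  50 → roll 3  [load 300/330]
  240 → roll 6 (new)  [load 240/330]
  90 → roll 4  [load 200/330]
6 paper rolls opened.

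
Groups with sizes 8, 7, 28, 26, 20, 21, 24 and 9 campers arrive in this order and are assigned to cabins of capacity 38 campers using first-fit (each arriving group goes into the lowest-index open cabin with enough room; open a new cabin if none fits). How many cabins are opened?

5

  8 → cabin 1 (new)  [load 8/38]
  7 → cabin 1  [load 15/38]
  28 → cabin 2 (new)  [load 28/38]
  26 → cabin 3 (new)  [load 26/38]
  20 → cabin 1  [load 35/38]
  21 → cabin 4 (new)  [load 21/38]
  24 → cabin 5 (new)  [load 24/38]
  9 → cabin 2  [load 37/38]
5 cabins opened.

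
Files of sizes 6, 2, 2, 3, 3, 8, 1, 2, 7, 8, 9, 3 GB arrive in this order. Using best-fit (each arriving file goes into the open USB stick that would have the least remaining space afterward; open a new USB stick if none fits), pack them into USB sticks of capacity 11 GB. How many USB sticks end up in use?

  6 → USB stick 1 (new)  [load 6/11]
  2 → USB stick 1  [load 8/11]
  2 → USB stick 1  [load 10/11]
  3 → USB stick 2 (new)  [load 3/11]
  3 → USB stick 2  [load 6/11]
  8 → USB stick 3 (new)  [load 8/11]
  1 → USB stick 1  [load 11/11]
  2 → USB stick 3  [load 10/11]
  7 → USB stick 4 (new)  [load 7/11]
  8 → USB stick 5 (new)  [load 8/11]
  9 → USB stick 6 (new)  [load 9/11]
  3 → USB stick 5  [load 11/11]
6 USB sticks opened.

6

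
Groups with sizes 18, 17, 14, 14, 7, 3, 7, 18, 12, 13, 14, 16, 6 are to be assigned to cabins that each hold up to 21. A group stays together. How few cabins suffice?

9

Total = 18 + 18 + 17 + 16 + 14 + 14 + 14 + 13 + 12 + 7 + 7 + 6 + 3 = 159.
Lower bound: ⌈159/21⌉ = 8 cabins.
Also, 9 groups each exceed 21/2, and no two of those can share a cabin, so at least 9 cabins are needed.
A packing using 9 cabins:
  cabin 1: 18 + 3 = 21
  cabin 2: 18 = 18
  cabin 3: 17 = 17
  cabin 4: 16 = 16
  cabin 5: 14 + 7 = 21
  cabin 6: 14 + 7 = 21
  cabin 7: 14 + 6 = 20
  cabin 8: 13 = 13
  cabin 9: 12 = 12
This matches the lower bound, so 9 is optimal.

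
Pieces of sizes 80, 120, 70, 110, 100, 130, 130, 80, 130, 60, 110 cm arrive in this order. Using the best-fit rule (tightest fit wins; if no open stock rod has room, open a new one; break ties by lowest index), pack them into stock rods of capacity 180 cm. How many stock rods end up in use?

8

  80 → stock rod 1 (new)  [load 80/180]
  120 → stock rod 2 (new)  [load 120/180]
  70 → stock rod 1  [load 150/180]
  110 → stock rod 3 (new)  [load 110/180]
  100 → stock rod 4 (new)  [load 100/180]
  130 → stock rod 5 (new)  [load 130/180]
  130 → stock rod 6 (new)  [load 130/180]
  80 → stock rod 4  [load 180/180]
  130 → stock rod 7 (new)  [load 130/180]
  60 → stock rod 2  [load 180/180]
  110 → stock rod 8 (new)  [load 110/180]
8 stock rods opened.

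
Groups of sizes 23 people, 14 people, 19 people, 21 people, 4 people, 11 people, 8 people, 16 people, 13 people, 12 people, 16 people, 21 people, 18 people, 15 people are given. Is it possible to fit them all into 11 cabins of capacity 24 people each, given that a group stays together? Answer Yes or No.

Yes

A valid assignment using 11 cabins:
  cabin 1: 23 = 23
  cabin 2: 21 = 21
  cabin 3: 21 = 21
  cabin 4: 19 + 4 = 23
  cabin 5: 18 = 18
  cabin 6: 16 + 8 = 24
  cabin 7: 16 = 16
  cabin 8: 15 = 15
  cabin 9: 14 = 14
  cabin 10: 13 + 11 = 24
  cabin 11: 12 = 12
Every load is within 24 people, so 11 cabins suffice.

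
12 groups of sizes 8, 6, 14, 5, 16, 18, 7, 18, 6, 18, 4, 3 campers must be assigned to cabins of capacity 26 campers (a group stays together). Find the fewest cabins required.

5

Total = 18 + 18 + 18 + 16 + 14 + 8 + 7 + 6 + 6 + 5 + 4 + 3 = 123 campers.
Lower bound: ⌈123/26⌉ = 5 cabins.
A packing using 5 cabins:
  cabin 1: 18 + 8 = 26
  cabin 2: 18 + 7 = 25
  cabin 3: 18 + 6 = 24
  cabin 4: 16 + 6 + 4 = 26
  cabin 5: 14 + 5 + 3 = 22
This matches the lower bound, so 5 is optimal.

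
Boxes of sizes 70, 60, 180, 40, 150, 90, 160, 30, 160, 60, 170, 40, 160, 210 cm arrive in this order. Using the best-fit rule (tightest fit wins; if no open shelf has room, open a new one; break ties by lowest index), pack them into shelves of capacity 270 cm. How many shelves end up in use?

8

  70 → shelf 1 (new)  [load 70/270]
  60 → shelf 1  [load 130/270]
  180 → shelf 2 (new)  [load 180/270]
  40 → shelf 2  [load 220/270]
  150 → shelf 3 (new)  [load 150/270]
  90 → shelf 3  [load 240/270]
  160 → shelf 4 (new)  [load 160/270]
  30 → shelf 3  [load 270/270]
  160 → shelf 5 (new)  [load 160/270]
  60 → shelf 4  [load 220/270]
  170 → shelf 6 (new)  [load 170/270]
  40 → shelf 2  [load 260/270]
  160 → shelf 7 (new)  [load 160/270]
  210 → shelf 8 (new)  [load 210/270]
8 shelves opened.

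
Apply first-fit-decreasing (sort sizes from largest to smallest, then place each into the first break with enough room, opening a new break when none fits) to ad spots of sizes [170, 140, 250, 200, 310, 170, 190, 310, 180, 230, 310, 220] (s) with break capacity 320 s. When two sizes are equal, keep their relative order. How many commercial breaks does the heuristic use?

11

Sorted descending: 310, 310, 310, 250, 230, 220, 200, 190, 180, 170, 170, 140.
  310 → break 1 (new)  [load 310/320]
  310 → break 2 (new)  [load 310/320]
  310 → break 3 (new)  [load 310/320]
  250 → break 4 (new)  [load 250/320]
  230 → break 5 (new)  [load 230/320]
  220 → break 6 (new)  [load 220/320]
  200 → break 7 (new)  [load 200/320]
  190 → break 8 (new)  [load 190/320]
  180 → break 9 (new)  [load 180/320]
  170 → break 10 (new)  [load 170/320]
  170 → break 11 (new)  [load 170/320]
  140 → break 9  [load 320/320]
11 commercial breaks opened.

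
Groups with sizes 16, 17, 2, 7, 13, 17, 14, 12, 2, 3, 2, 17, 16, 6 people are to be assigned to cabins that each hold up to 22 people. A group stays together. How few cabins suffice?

Total = 17 + 17 + 17 + 16 + 16 + 14 + 13 + 12 + 7 + 6 + 3 + 2 + 2 + 2 = 144 people.
Lower bound: ⌈144/22⌉ = 7 cabins.
Also, 8 groups each exceed 11 people, and no two of those can share a cabin, so at least 8 cabins are needed.
A packing using 8 cabins:
  cabin 1: 17 + 3 + 2 = 22
  cabin 2: 17 + 2 + 2 = 21
  cabin 3: 17 = 17
  cabin 4: 16 + 6 = 22
  cabin 5: 16 = 16
  cabin 6: 14 + 7 = 21
  cabin 7: 13 = 13
  cabin 8: 12 = 12
This matches the lower bound, so 8 is optimal.

8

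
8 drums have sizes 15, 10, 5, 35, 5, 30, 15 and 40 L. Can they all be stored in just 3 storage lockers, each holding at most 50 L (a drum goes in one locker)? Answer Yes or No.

No

Total = 155 L; ⌈155/50⌉ = 4.
At least 4 storage lockers are required, but only 3 are allowed.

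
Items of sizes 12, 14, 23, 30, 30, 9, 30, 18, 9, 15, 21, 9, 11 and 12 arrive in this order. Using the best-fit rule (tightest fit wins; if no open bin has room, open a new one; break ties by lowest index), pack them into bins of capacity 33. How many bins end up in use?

  12 → bin 1 (new)  [load 12/33]
  14 → bin 1  [load 26/33]
  23 → bin 2 (new)  [load 23/33]
  30 → bin 3 (new)  [load 30/33]
  30 → bin 4 (new)  [load 30/33]
  9 → bin 2  [load 32/33]
  30 → bin 5 (new)  [load 30/33]
  18 → bin 6 (new)  [load 18/33]
  9 → bin 6  [load 27/33]
  15 → bin 7 (new)  [load 15/33]
  21 → bin 8 (new)  [load 21/33]
  9 → bin 8  [load 30/33]
  11 → bin 7  [load 26/33]
  12 → bin 9 (new)  [load 12/33]
9 bins opened.

9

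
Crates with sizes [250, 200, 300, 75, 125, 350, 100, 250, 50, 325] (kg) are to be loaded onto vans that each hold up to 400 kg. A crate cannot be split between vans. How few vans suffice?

Total = 350 + 325 + 300 + 250 + 250 + 200 + 125 + 100 + 75 + 50 = 2025 kg.
Lower bound: ⌈2025/400⌉ = 6 vans.
A packing using 6 vans:
  van 1: 350 + 50 = 400
  van 2: 325 + 75 = 400
  van 3: 300 + 100 = 400
  van 4: 250 + 125 = 375
  van 5: 250 = 250
  van 6: 200 = 200
This matches the lower bound, so 6 is optimal.

6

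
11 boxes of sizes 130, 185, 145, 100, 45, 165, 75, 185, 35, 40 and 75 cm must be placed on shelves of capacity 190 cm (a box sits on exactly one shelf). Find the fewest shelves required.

7

Total = 185 + 185 + 165 + 145 + 130 + 100 + 75 + 75 + 45 + 40 + 35 = 1180 cm.
Lower bound: ⌈1180/190⌉ = 7 shelves.
A packing using 7 shelves:
  shelf 1: 185 = 185
  shelf 2: 185 = 185
  shelf 3: 165 = 165
  shelf 4: 145 + 45 = 190
  shelf 5: 130 + 40 = 170
  shelf 6: 100 + 75 = 175
  shelf 7: 75 + 35 = 110
This matches the lower bound, so 7 is optimal.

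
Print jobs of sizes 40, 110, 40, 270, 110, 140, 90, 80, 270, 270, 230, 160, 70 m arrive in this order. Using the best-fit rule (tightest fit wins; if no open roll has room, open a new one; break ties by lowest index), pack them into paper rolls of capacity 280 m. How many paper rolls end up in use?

8

  40 → roll 1 (new)  [load 40/280]
  110 → roll 1  [load 150/280]
  40 → roll 1  [load 190/280]
  270 → roll 2 (new)  [load 270/280]
  110 → roll 3 (new)  [load 110/280]
  140 → roll 3  [load 250/280]
  90 → roll 1  [load 280/280]
  80 → roll 4 (new)  [load 80/280]
  270 → roll 5 (new)  [load 270/280]
  270 → roll 6 (new)  [load 270/280]
  230 → roll 7 (new)  [load 230/280]
  160 → roll 4  [load 240/280]
  70 → roll 8 (new)  [load 70/280]
8 paper rolls opened.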